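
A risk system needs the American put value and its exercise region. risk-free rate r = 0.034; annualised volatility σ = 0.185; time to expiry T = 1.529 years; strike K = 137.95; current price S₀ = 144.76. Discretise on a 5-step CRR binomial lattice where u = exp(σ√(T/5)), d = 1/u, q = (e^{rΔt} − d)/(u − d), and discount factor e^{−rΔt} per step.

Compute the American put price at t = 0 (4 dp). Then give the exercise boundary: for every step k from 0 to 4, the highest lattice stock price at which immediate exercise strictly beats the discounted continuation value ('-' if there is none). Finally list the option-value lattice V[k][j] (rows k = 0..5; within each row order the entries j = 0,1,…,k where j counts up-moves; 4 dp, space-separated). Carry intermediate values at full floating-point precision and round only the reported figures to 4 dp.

price = 7.7073
boundary = - - - 106.5023 117.9747
tree:
7.7073
12.8192 3.2437
20.5708 6.0731 0.7528
31.4477 11.1563 1.6029 0.0000
41.8044 19.9753 3.4130 0.0000 0.0000
51.1541 31.4477 7.2671 0.0000 0.0000 0.0000

Δt=0.30580, u=1.10772, d=0.90276, q=0.52544, disc=e^(-rΔt)=0.98966
k=5 terminal: V=max(K-S,0) → 51.1541 31.4477 7.2671 0.0000 0.0000 0.0000
k=4: j=0 S=96.1456 intr=41.8044 cont=40.3776 V=41.8044[EX]; j=1 S=117.9747 intr=19.9753 cont=18.5484 V=19.9753[EX]; j=2 S=144.7600 intr=0.0000 cont=3.4130 V=3.4130[hold]; j=3 S=177.6267 intr=0.0000 cont=0.0000 V=0.0000[hold]; j=4 S=217.9556 intr=0.0000 cont=0.0000 V=0.0000[hold]  S*(4)=117.9747
k=3: j=0 S=106.5023 intr=31.4477 cont=30.0208 V=31.4477[EX]; j=1 S=130.6829 intr=7.2671 cont=11.1563 V=11.1563[hold]; j=2 S=160.3535 intr=0.0000 cont=1.6029 V=1.6029[hold]; j=3 S=196.7606 intr=0.0000 cont=0.0000 V=0.0000[hold]  S*(3)=106.5023
k=2: j=0 S=117.9747 intr=19.9753 cont=20.5708 V=20.5708[hold]; j=1 S=144.7600 intr=0.0000 cont=6.0731 V=6.0731[hold]; j=2 S=177.6267 intr=0.0000 cont=0.7528 V=0.7528[hold]  S*(2)=-
k=1: j=0 S=130.6829 intr=7.2671 cont=12.8192 V=12.8192[hold]; j=1 S=160.3535 intr=0.0000 cont=3.2437 V=3.2437[hold]  S*(1)=-
k=0: j=0 S=144.7600 intr=0.0000 cont=7.7073 V=7.7073[hold]  S*(0)=-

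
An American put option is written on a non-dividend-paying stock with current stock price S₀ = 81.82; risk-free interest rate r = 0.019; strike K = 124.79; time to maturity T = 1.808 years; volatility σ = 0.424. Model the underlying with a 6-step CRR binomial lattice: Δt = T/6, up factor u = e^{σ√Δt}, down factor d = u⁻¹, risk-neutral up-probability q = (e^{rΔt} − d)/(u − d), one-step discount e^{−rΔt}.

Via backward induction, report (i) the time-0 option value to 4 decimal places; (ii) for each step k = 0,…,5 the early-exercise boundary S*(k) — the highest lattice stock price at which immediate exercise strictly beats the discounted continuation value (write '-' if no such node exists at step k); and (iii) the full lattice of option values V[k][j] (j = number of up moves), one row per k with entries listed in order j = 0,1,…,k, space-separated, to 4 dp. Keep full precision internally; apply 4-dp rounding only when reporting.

Δt=0.30133  u=1.26207  d=0.79235  q=0.45430  discount=0.99429
step 6 (expiry): payoffs max(K−S,0) = 104.5427 92.5399 73.4217 42.9700 0.0000 0.0000 0.0000
step 5: (k=5,j=0): S=25.5535, (K−S)⁺=99.2365, hold=98.5241 ⇒ V=99.2365 exercise | (k=5,j=1): S=40.7018, (K−S)⁺=84.0882, hold=83.3758 ⇒ V=84.0882 exercise | (k=5,j=2): S=64.8302, (K−S)⁺=59.9598, hold=59.2474 ⇒ V=59.9598 exercise | (k=5,j=3): S=103.2622, (K−S)⁺=21.5278, hold=23.3150 ⇒ V=23.3150 continue | (k=5,j=4): S=164.4771, (K−S)⁺=0.0000, hold=0.0000 ⇒ V=0.0000 continue | (k=5,j=5): S=261.9808, (K−S)⁺=0.0000, hold=0.0000 ⇒ V=0.0000 continue  boundary S*=64.8302
step 4: (k=4,j=0): S=32.2501, (K−S)⁺=92.5399, hold=91.8274 ⇒ V=92.5399 exercise | (k=4,j=1): S=51.3683, (K−S)⁺=73.4217, hold=72.7092 ⇒ V=73.4217 exercise | (k=4,j=2): S=81.8200, (K−S)⁺=42.9700, hold=43.0649 ⇒ V=43.0649 continue | (k=4,j=3): S=130.3237, (K−S)⁺=0.0000, hold=12.6504 ⇒ V=12.6504 continue | (k=4,j=4): S=207.5809, (K−S)⁺=0.0000, hold=0.0000 ⇒ V=0.0000 continue  boundary S*=51.3683
step 3: (k=3,j=0): S=40.7018, (K−S)⁺=84.0882, hold=83.3758 ⇒ V=84.0882 exercise | (k=3,j=1): S=64.8302, (K−S)⁺=59.9598, hold=59.2902 ⇒ V=59.9598 exercise | (k=3,j=2): S=103.2622, (K−S)⁺=21.5278, hold=29.0807 ⇒ V=29.0807 continue | (k=3,j=3): S=164.4771, (K−S)⁺=0.0000, hold=6.8639 ⇒ V=6.8639 continue  boundary S*=64.8302
step 2: (k=2,j=0): S=51.3683, (K−S)⁺=73.4217, hold=72.7092 ⇒ V=73.4217 exercise | (k=2,j=1): S=81.8200, (K−S)⁺=42.9700, hold=45.6692 ⇒ V=45.6692 continue | (k=2,j=2): S=130.3237, (K−S)⁺=0.0000, hold=18.8793 ⇒ V=18.8793 continue  boundary S*=51.3683
step 1: (k=1,j=0): S=64.8302, (K−S)⁺=59.9598, hold=60.4666 ⇒ V=60.4666 continue | (k=1,j=1): S=103.2622, (K−S)⁺=21.5278, hold=33.3074 ⇒ V=33.3074 continue  boundary S*=-
step 0: (k=0,j=0): S=81.8200, (K−S)⁺=42.9700, hold=47.8535 ⇒ V=47.8535 continue  boundary S*=-

price = 47.8535
boundary = - - 51.3683 64.8302 51.3683 64.8302
tree:
47.8535
60.4666 33.3074
73.4217 45.6692 18.8793
84.0882 59.9598 29.0807 6.8639
92.5399 73.4217 43.0649 12.6504 0.0000
99.2365 84.0882 59.9598 23.3150 0.0000 0.0000
104.5427 92.5399 73.4217 42.9700 0.0000 0.0000 0.0000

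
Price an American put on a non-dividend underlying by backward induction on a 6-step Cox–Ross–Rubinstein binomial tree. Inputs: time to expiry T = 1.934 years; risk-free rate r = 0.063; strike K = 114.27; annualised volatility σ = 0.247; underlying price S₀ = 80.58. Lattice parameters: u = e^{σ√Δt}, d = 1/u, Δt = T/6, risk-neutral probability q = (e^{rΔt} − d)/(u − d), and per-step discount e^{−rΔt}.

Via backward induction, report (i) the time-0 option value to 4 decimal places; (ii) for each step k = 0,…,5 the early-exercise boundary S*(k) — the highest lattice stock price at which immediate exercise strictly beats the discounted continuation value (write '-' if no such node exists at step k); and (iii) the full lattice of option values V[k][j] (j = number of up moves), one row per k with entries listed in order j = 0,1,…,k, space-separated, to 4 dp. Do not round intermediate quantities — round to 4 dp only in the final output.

price = 33.6900
boundary = 80.5800 70.0366 80.5800 92.7106 80.5800 92.7106
tree:
33.6900
44.2334 22.0852
53.3973 33.6900 12.9583
61.3621 44.2334 21.5594 6.0636
68.2848 53.3973 33.6900 11.5767 1.5588
74.3017 61.3621 44.2334 21.5594 3.4425 0.0000
79.5313 68.2848 53.3973 33.6900 7.6025 0.0000 0.0000

params: Δt=0.32233 u=1.15054 d=0.86916 q=0.53790 e^(-rΔt)=0.97990
t_6 payoffs: 79.5313 68.2848 53.3973 33.6900 7.6025 0.0000 0.0000
t_5: node(5,0) S=39.9683 payoff=74.3017 vs cont=72.0046 → 74.3017 [stop]  node(5,1) S=52.9079 payoff=61.3621 vs cont=59.0651 → 61.3621 [stop]  node(5,2) S=70.0366 payoff=44.2334 vs cont=41.9363 → 44.2334 [stop]  node(5,3) S=92.7106 payoff=21.5594 vs cont=19.2623 → 21.5594 [stop]  node(5,4) S=122.7253 payoff=0.0000 vs cont=3.4425 → 3.4425 [wait]  node(5,5) S=162.4572 payoff=0.0000 vs cont=0.0000 → 0.0000 [wait]  ⇒ S*(5)=92.7106
t_4: node(4,0) S=45.9852 payoff=68.2848 vs cont=65.9877 → 68.2848 [stop]  node(4,1) S=60.8727 payoff=53.3973 vs cont=51.1002 → 53.3973 [stop]  node(4,2) S=80.5800 payoff=33.6900 vs cont=31.3929 → 33.6900 [stop]  node(4,3) S=106.6675 payoff=7.6025 vs cont=11.5767 → 11.5767 [wait]  node(4,4) S=141.2006 payoff=0.0000 vs cont=1.5588 → 1.5588 [wait]  ⇒ S*(4)=80.5800
t_3: node(3,0) S=52.9079 payoff=61.3621 vs cont=59.0651 → 61.3621 [stop]  node(3,1) S=70.0366 payoff=44.2334 vs cont=41.9363 → 44.2334 [stop]  node(3,2) S=92.7106 payoff=21.5594 vs cont=21.3570 → 21.5594 [stop]  node(3,3) S=122.7253 payoff=0.0000 vs cont=6.0636 → 6.0636 [wait]  ⇒ S*(3)=92.7106
t_2: node(2,0) S=60.8727 payoff=53.3973 vs cont=51.1002 → 53.3973 [stop]  node(2,1) S=80.5800 payoff=33.6900 vs cont=31.3929 → 33.6900 [stop]  node(2,2) S=106.6675 payoff=7.6025 vs cont=12.9583 → 12.9583 [wait]  ⇒ S*(2)=80.5800
t_1: node(1,0) S=70.0366 payoff=44.2334 vs cont=41.9363 → 44.2334 [stop]  node(1,1) S=92.7106 payoff=21.5594 vs cont=22.0852 → 22.0852 [wait]  ⇒ S*(1)=70.0366
t_0: node(0,0) S=80.5800 payoff=33.6900 vs cont=31.6701 → 33.6900 [stop]  ⇒ S*(0)=80.5800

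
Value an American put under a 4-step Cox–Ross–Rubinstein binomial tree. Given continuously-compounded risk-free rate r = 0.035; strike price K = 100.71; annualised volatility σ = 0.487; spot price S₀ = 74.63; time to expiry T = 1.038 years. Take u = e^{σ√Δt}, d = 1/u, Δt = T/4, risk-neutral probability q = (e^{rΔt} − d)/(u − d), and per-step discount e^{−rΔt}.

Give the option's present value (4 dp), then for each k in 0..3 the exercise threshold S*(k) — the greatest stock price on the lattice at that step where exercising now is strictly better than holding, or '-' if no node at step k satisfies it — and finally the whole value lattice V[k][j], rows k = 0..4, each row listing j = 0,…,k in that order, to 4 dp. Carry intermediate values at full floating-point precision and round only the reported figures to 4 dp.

price = 31.8250
boundary = - - 45.4392 58.2334
tree:
31.8250
42.9917 19.1661
55.2708 29.2316 7.5652
65.2540 42.4766 14.0464 0.0000
73.0439 55.2708 26.0800 0.0000 0.0000

Δt=0.25950, u=1.28157, d=0.78029, q=0.45650, disc=e^(-rΔt)=0.99096
k=4 terminal: V=max(K-S,0) → 73.0439 55.2708 26.0800 0.0000 0.0000
k=3: j=0 S=35.4560 intr=65.2540 cont=64.3434 V=65.2540[EX]; j=1 S=58.2334 intr=42.4766 cont=41.5660 V=42.4766[EX]; j=2 S=95.6433 intr=5.0667 cont=14.0464 V=14.0464[hold]; j=3 S=157.0859 intr=0.0000 cont=0.0000 V=0.0000[hold]  S*(3)=58.2334
k=2: j=0 S=45.4392 intr=55.2708 cont=54.3602 V=55.2708[EX]; j=1 S=74.6300 intr=26.0800 cont=29.2316 V=29.2316[hold]; j=2 S=122.5733 intr=0.0000 cont=7.5652 V=7.5652[hold]  S*(2)=45.4392
k=1: j=0 S=58.2334 intr=42.4766 cont=42.9917 V=42.9917[hold]; j=1 S=95.6433 intr=5.0667 cont=19.1661 V=19.1661[hold]  S*(1)=-
k=0: j=0 S=74.6300 intr=26.0800 cont=31.8250 V=31.8250[hold]  S*(0)=-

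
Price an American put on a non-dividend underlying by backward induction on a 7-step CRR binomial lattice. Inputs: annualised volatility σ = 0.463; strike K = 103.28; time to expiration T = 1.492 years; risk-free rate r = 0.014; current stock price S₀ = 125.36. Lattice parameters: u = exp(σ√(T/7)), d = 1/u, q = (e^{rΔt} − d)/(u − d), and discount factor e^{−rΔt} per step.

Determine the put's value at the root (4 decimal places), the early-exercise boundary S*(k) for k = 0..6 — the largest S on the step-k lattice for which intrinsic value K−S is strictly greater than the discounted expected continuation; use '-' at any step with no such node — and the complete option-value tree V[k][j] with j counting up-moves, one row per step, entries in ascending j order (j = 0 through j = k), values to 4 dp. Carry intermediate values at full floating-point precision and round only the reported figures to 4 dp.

Δt=0.21314, u=1.23832, d=0.80755, q=0.45370, disc=e^(-rΔt)=0.99702
k=7 terminal: V=max(K-S,0) → 75.2043 60.2278 37.2622 2.0460 0.0000 0.0000 0.0000 0.0000
k=6: j=0 S=34.7667 intr=68.5133 cont=68.2056 V=68.5133[EX]; j=1 S=53.3124 intr=49.9676 cont=49.6598 V=49.9676[EX]; j=2 S=81.7511 intr=21.5289 cont=21.2212 V=21.5289[EX]; j=3 S=125.3600 intr=0.0000 cont=1.1144 V=1.1144[hold]; j=4 S=192.2314 intr=0.0000 cont=0.0000 V=0.0000[hold]; j=5 S=294.7742 intr=0.0000 cont=0.0000 V=0.0000[hold]; j=6 S=452.0170 intr=0.0000 cont=0.0000 V=0.0000[hold]  S*(6)=81.7511
k=5: j=0 S=43.0522 intr=60.2278 cont=59.9200 V=60.2278[EX]; j=1 S=66.0178 intr=37.2622 cont=36.9545 V=37.2622[EX]; j=2 S=101.2340 intr=2.0460 cont=12.2303 V=12.2303[hold]; j=3 S=155.2357 intr=0.0000 cont=0.6070 V=0.6070[hold]; j=4 S=238.0438 intr=0.0000 cont=0.0000 V=0.0000[hold]; j=5 S=365.0246 intr=0.0000 cont=0.0000 V=0.0000[hold]  S*(5)=66.0178
k=4: j=0 S=53.3124 intr=49.9676 cont=49.6598 V=49.9676[EX]; j=1 S=81.7511 intr=21.5289 cont=25.8280 V=25.8280[hold]; j=2 S=125.3600 intr=0.0000 cont=6.9360 V=6.9360[hold]; j=3 S=192.2314 intr=0.0000 cont=0.3306 V=0.3306[hold]; j=4 S=294.7742 intr=0.0000 cont=0.0000 V=0.0000[hold]  S*(4)=53.3124
k=3: j=0 S=66.0178 intr=37.2622 cont=38.8992 V=38.8992[hold]; j=1 S=101.2340 intr=2.0460 cont=17.2053 V=17.2053[hold]; j=2 S=155.2357 intr=0.0000 cont=3.9274 V=3.9274[hold]; j=3 S=238.0438 intr=0.0000 cont=0.1801 V=0.1801[hold]  S*(3)=-
k=2: j=0 S=81.7511 intr=21.5289 cont=28.9700 V=28.9700[hold]; j=1 S=125.3600 intr=0.0000 cont=11.1478 V=11.1478[hold]; j=2 S=192.2314 intr=0.0000 cont=2.2206 V=2.2206[hold]  S*(2)=-
k=1: j=0 S=101.2340 intr=2.0460 cont=20.8218 V=20.8218[hold]; j=1 S=155.2357 intr=0.0000 cont=7.0764 V=7.0764[hold]  S*(1)=-
k=0: j=0 S=125.3600 intr=0.0000 cont=14.5420 V=14.5420[hold]  S*(0)=-

price = 14.5420
boundary = - - - - 53.3124 66.0178 81.7511
tree:
14.5420
20.8218 7.0764
28.9700 11.1478 2.2206
38.8992 17.2053 3.9274 0.1801
49.9676 25.8280 6.9360 0.3306 0.0000
60.2278 37.2622 12.2303 0.6070 0.0000 0.0000
68.5133 49.9676 21.5289 1.1144 0.0000 0.0000 0.0000
75.2043 60.2278 37.2622 2.0460 0.0000 0.0000 0.0000 0.0000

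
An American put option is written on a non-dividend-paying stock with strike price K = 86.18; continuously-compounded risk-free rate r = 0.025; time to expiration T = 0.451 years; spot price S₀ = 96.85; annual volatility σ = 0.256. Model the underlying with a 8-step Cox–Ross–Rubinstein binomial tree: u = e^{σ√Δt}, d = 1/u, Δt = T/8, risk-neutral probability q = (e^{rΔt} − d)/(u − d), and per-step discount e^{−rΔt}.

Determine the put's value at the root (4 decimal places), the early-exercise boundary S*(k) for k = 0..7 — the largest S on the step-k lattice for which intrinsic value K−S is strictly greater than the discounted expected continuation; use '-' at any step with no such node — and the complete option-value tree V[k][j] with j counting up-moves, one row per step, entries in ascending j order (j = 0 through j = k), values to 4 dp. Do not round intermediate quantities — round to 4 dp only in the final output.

price = 1.9949
boundary = - - - - - 71.4678 75.9466 80.7061
tree:
1.9949
3.1638 0.8148
4.8973 1.4141 0.2092
7.3581 2.4148 0.4029 0.0134
10.6515 4.0380 0.7749 0.0266 0.0000
14.7122 6.5622 1.4887 0.0529 0.0000 0.0000
18.9268 10.2334 2.8565 0.1053 0.0000 0.0000 0.0000
22.8929 14.7122 5.4739 0.2093 0.0000 0.0000 0.0000 0.0000
26.6251 18.9268 10.2334 0.4162 0.0000 0.0000 0.0000 0.0000 0.0000

params: Δt=0.05638 u=1.06267 d=0.94103 q=0.49640 e^(-rΔt)=0.99859
t_8 payoffs: 26.6251 18.9268 10.2334 0.4162 0.0000 0.0000 0.0000 0.0000 0.0000
t_7: node(7,0) S=63.2871 payoff=22.8929 vs cont=22.7715 → 22.8929 [stop]  node(7,1) S=71.4678 payoff=14.7122 vs cont=14.5908 → 14.7122 [stop]  node(7,2) S=80.7061 payoff=5.4739 vs cont=5.3525 → 5.4739 [stop]  node(7,3) S=91.1385 payoff=0.0000 vs cont=0.2093 → 0.2093 [wait]  node(7,4) S=102.9194 payoff=0.0000 vs cont=0.0000 → 0.0000 [wait]  node(7,5) S=116.2232 payoff=0.0000 vs cont=0.0000 → 0.0000 [wait]  node(7,6) S=131.2468 payoff=0.0000 vs cont=0.0000 → 0.0000 [wait]  node(7,7) S=148.2123 payoff=0.0000 vs cont=0.0000 → 0.0000 [wait]  ⇒ S*(7)=80.7061
t_6: node(6,0) S=67.2532 payoff=18.9268 vs cont=18.8054 → 18.9268 [stop]  node(6,1) S=75.9466 payoff=10.2334 vs cont=10.1120 → 10.2334 [stop]  node(6,2) S=85.7638 payoff=0.4162 vs cont=2.8565 → 2.8565 [wait]  node(6,3) S=96.8500 payoff=0.0000 vs cont=0.1053 → 0.1053 [wait]  node(6,4) S=109.3692 payoff=0.0000 vs cont=0.0000 → 0.0000 [wait]  node(6,5) S=123.5068 payoff=0.0000 vs cont=0.0000 → 0.0000 [wait]  node(6,6) S=139.4718 payoff=0.0000 vs cont=0.0000 → 0.0000 [wait]  ⇒ S*(6)=75.9466
t_5: node(5,0) S=71.4678 payoff=14.7122 vs cont=14.5908 → 14.7122 [stop]  node(5,1) S=80.7061 payoff=5.4739 vs cont=6.5622 → 6.5622 [wait]  node(5,2) S=91.1385 payoff=0.0000 vs cont=1.4887 → 1.4887 [wait]  node(5,3) S=102.9194 payoff=0.0000 vs cont=0.0529 → 0.0529 [wait]  node(5,4) S=116.2232 payoff=0.0000 vs cont=0.0000 → 0.0000 [wait]  node(5,5) S=131.2468 payoff=0.0000 vs cont=0.0000 → 0.0000 [wait]  ⇒ S*(5)=71.4678
t_4: node(4,0) S=75.9466 payoff=10.2334 vs cont=10.6515 → 10.6515 [wait]  node(4,1) S=85.7638 payoff=0.4162 vs cont=4.0380 → 4.0380 [wait]  node(4,2) S=96.8500 payoff=0.0000 vs cont=0.7749 → 0.7749 [wait]  node(4,3) S=109.3692 payoff=0.0000 vs cont=0.0266 → 0.0266 [wait]  node(4,4) S=123.5068 payoff=0.0000 vs cont=0.0000 → 0.0000 [wait]  ⇒ S*(4)=-
t_3: node(3,0) S=80.7061 payoff=5.4739 vs cont=7.3581 → 7.3581 [wait]  node(3,1) S=91.1385 payoff=0.0000 vs cont=2.4148 → 2.4148 [wait]  node(3,2) S=102.9194 payoff=0.0000 vs cont=0.4029 → 0.4029 [wait]  node(3,3) S=116.2232 payoff=0.0000 vs cont=0.0134 → 0.0134 [wait]  ⇒ S*(3)=-
t_2: node(2,0) S=85.7638 payoff=0.4162 vs cont=4.8973 → 4.8973 [wait]  node(2,1) S=96.8500 payoff=0.0000 vs cont=1.4141 → 1.4141 [wait]  node(2,2) S=109.3692 payoff=0.0000 vs cont=0.2092 → 0.2092 [wait]  ⇒ S*(2)=-
t_1: node(1,0) S=91.1385 payoff=0.0000 vs cont=3.1638 → 3.1638 [wait]  node(1,1) S=102.9194 payoff=0.0000 vs cont=0.8148 → 0.8148 [wait]  ⇒ S*(1)=-
t_0: node(0,0) S=96.8500 payoff=0.0000 vs cont=1.9949 → 1.9949 [wait]  ⇒ S*(0)=-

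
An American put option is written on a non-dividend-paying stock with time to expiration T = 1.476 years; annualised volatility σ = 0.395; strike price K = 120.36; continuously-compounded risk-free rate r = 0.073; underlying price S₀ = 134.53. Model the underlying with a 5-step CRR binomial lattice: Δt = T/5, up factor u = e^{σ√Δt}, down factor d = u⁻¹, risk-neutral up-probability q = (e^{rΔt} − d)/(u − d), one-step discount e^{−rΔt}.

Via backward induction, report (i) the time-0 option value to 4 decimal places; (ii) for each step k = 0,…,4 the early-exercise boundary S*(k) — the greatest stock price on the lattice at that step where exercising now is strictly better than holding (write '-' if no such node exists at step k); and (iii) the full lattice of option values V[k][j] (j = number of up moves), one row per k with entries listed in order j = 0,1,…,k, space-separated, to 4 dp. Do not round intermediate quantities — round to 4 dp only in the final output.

Δt=0.29520, u=1.23938, d=0.80685, q=0.49692, disc=e^(-rΔt)=0.97868
k=5 terminal: V=max(K-S,0) → 74.3562 49.6951 11.8139 0.0000 0.0000 0.0000
k=4: j=0 S=57.0163 intr=63.3437 cont=60.7778 V=63.3437[EX]; j=1 S=87.5808 intr=32.7792 cont=30.2132 V=32.7792[EX]; j=2 S=134.5300 intr=0.0000 cont=5.8167 V=5.8167[hold]; j=3 S=206.6471 intr=0.0000 cont=0.0000 V=0.0000[hold]; j=4 S=317.4238 intr=0.0000 cont=0.0000 V=0.0000[hold]  S*(4)=87.5808
k=3: j=0 S=70.6649 intr=49.6951 cont=47.1291 V=49.6951[EX]; j=1 S=108.5461 intr=11.8139 cont=18.9679 V=18.9679[hold]; j=2 S=166.7340 intr=0.0000 cont=2.8639 V=2.8639[hold]; j=3 S=256.1146 intr=0.0000 cont=0.0000 V=0.0000[hold]  S*(3)=70.6649
k=2: j=0 S=87.5808 intr=32.7792 cont=33.6924 V=33.6924[hold]; j=1 S=134.5300 intr=0.0000 cont=10.7318 V=10.7318[hold]; j=2 S=206.6471 intr=0.0000 cont=1.4101 V=1.4101[hold]  S*(2)=-
k=1: j=0 S=108.5461 intr=11.8139 cont=21.8079 V=21.8079[hold]; j=1 S=166.7340 intr=0.0000 cont=5.9697 V=5.9697[hold]  S*(1)=-
k=0: j=0 S=134.5300 intr=0.0000 cont=13.6405 V=13.6405[hold]  S*(0)=-

price = 13.6405
boundary = - - - 70.6649 87.5808
tree:
13.6405
21.8079 5.9697
33.6924 10.7318 1.4101
49.6951 18.9679 2.8639 0.0000
63.3437 32.7792 5.8167 0.0000 0.0000
74.3562 49.6951 11.8139 0.0000 0.0000 0.0000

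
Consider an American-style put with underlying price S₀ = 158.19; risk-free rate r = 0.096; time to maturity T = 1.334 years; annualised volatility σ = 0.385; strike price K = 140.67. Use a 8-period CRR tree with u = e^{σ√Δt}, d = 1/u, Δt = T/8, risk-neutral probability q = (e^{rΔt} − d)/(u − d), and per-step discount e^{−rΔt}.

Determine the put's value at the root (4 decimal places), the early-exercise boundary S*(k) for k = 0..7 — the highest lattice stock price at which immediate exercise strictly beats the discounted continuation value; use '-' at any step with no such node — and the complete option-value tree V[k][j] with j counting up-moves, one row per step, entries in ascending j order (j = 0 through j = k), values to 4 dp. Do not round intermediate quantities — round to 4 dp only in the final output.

Δt=0.16675, u=1.17025, d=0.85452, q=0.51189, disc=e^(-rΔt)=0.98412
k=8 terminal: V=max(K-S,0) → 95.6963 79.0795 56.3232 25.1588 0.0000 0.0000 0.0000 0.0000 0.0000
k=7: j=0 S=52.6303 intr=88.0397 cont=85.8057 V=88.0397[EX]; j=1 S=72.0761 intr=68.5939 cont=66.3600 V=68.5939[EX]; j=2 S=98.7066 intr=41.9634 cont=39.7294 V=41.9634[EX]; j=3 S=135.1766 intr=5.4934 cont=12.0853 V=12.0853[hold]; j=4 S=185.1214 intr=0.0000 cont=0.0000 V=0.0000[hold]; j=5 S=253.5197 intr=0.0000 cont=0.0000 V=0.0000[hold]; j=6 S=347.1897 intr=0.0000 cont=0.0000 V=0.0000[hold]; j=7 S=475.4687 intr=0.0000 cont=0.0000 V=0.0000[hold]  S*(7)=98.7066
k=6: j=0 S=61.5905 intr=79.0795 cont=76.8456 V=79.0795[EX]; j=1 S=84.3468 intr=56.3232 cont=54.0892 V=56.3232[EX]; j=2 S=115.5112 intr=25.1588 cont=26.2457 V=26.2457[hold]; j=3 S=158.1900 intr=0.0000 cont=5.8053 V=5.8053[hold]; j=4 S=216.6378 intr=0.0000 cont=0.0000 V=0.0000[hold]; j=5 S=296.6807 intr=0.0000 cont=0.0000 V=0.0000[hold]; j=6 S=406.2977 intr=0.0000 cont=0.0000 V=0.0000[hold]  S*(6)=84.3468
k=5: j=0 S=72.0761 intr=68.5939 cont=66.3600 V=68.5939[EX]; j=1 S=98.7066 intr=41.9634 cont=40.2769 V=41.9634[EX]; j=2 S=135.1766 intr=5.4934 cont=15.5319 V=15.5319[hold]; j=3 S=185.1214 intr=0.0000 cont=2.7887 V=2.7887[hold]; j=4 S=253.5197 intr=0.0000 cont=0.0000 V=0.0000[hold]; j=5 S=347.1897 intr=0.0000 cont=0.0000 V=0.0000[hold]  S*(5)=98.7066
k=4: j=0 S=84.3468 intr=56.3232 cont=54.0892 V=56.3232[EX]; j=1 S=115.5112 intr=25.1588 cont=27.9819 V=27.9819[hold]; j=2 S=158.1900 intr=0.0000 cont=8.8657 V=8.8657[hold]; j=3 S=216.6378 intr=0.0000 cont=1.3396 V=1.3396[hold]; j=4 S=296.6807 intr=0.0000 cont=0.0000 V=0.0000[hold]  S*(4)=84.3468
k=3: j=0 S=98.7066 intr=41.9634 cont=41.1516 V=41.9634[EX]; j=1 S=135.1766 intr=5.4934 cont=17.9076 V=17.9076[hold]; j=2 S=185.1214 intr=0.0000 cont=4.9336 V=4.9336[hold]; j=3 S=253.5197 intr=0.0000 cont=0.6435 V=0.6435[hold]  S*(3)=98.7066
k=2: j=0 S=115.5112 intr=25.1588 cont=29.1787 V=29.1787[hold]; j=1 S=158.1900 intr=0.0000 cont=11.0874 V=11.0874[hold]; j=2 S=216.6378 intr=0.0000 cont=2.6941 V=2.6941[hold]  S*(2)=-
k=1: j=0 S=135.1766 intr=5.4934 cont=19.6017 V=19.6017[hold]; j=1 S=185.1214 intr=0.0000 cont=6.6831 V=6.6831[hold]  S*(1)=-
k=0: j=0 S=158.1900 intr=0.0000 cont=12.7826 V=12.7826[hold]  S*(0)=-

price = 12.7826
boundary = - - - 98.7066 84.3468 98.7066 84.3468 98.7066
tree:
12.7826
19.6017 6.6831
29.1787 11.0874 2.6941
41.9634 17.9076 4.9336 0.6435
56.3232 27.9819 8.8657 1.3396 0.0000
68.5939 41.9634 15.5319 2.7887 0.0000 0.0000
79.0795 56.3232 26.2457 5.8053 0.0000 0.0000 0.0000
88.0397 68.5939 41.9634 12.0853 0.0000 0.0000 0.0000 0.0000
95.6963 79.0795 56.3232 25.1588 0.0000 0.0000 0.0000 0.0000 0.0000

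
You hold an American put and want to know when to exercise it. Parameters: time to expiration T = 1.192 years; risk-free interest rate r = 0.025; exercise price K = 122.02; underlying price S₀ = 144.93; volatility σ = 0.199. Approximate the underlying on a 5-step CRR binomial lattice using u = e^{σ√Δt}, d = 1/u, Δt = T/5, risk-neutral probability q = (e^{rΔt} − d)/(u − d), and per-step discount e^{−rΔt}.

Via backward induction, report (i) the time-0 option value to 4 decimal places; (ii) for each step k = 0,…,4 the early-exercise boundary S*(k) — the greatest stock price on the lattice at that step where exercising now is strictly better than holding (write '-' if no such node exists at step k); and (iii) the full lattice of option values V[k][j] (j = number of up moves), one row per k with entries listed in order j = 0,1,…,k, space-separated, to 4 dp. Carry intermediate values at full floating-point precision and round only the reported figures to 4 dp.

Δt=0.23840  u=1.10204  d=0.90741  q=0.50644  discount=0.99406
step 5 (expiry): payoffs max(K−S,0) = 32.8602 13.7359 0.0000 0.0000 0.0000 0.0000
step 4: (k=4,j=0): S=98.2578, (K−S)⁺=23.7622, hold=23.0372 ⇒ V=23.7622 exercise | (k=4,j=1): S=119.3335, (K−S)⁺=2.6865, hold=6.7392 ⇒ V=6.7392 continue | (k=4,j=2): S=144.9300, (K−S)⁺=0.0000, hold=0.0000 ⇒ V=0.0000 continue | (k=4,j=3): S=176.0168, (K−S)⁺=0.0000, hold=0.0000 ⇒ V=0.0000 continue | (k=4,j=4): S=213.7715, (K−S)⁺=0.0000, hold=0.0000 ⇒ V=0.0000 continue  boundary S*=98.2578
step 3: (k=3,j=0): S=108.2841, (K−S)⁺=13.7359, hold=15.0511 ⇒ V=15.0511 continue | (k=3,j=1): S=131.5105, (K−S)⁺=0.0000, hold=3.3064 ⇒ V=3.3064 continue | (k=3,j=2): S=159.7188, (K−S)⁺=0.0000, hold=0.0000 ⇒ V=0.0000 continue | (k=3,j=3): S=193.9777, (K−S)⁺=0.0000, hold=0.0000 ⇒ V=0.0000 continue  boundary S*=-
step 2: (k=2,j=0): S=119.3335, (K−S)⁺=2.6865, hold=9.0490 ⇒ V=9.0490 continue | (k=2,j=1): S=144.9300, (K−S)⁺=0.0000, hold=1.6222 ⇒ V=1.6222 continue | (k=2,j=2): S=176.0168, (K−S)⁺=0.0000, hold=0.0000 ⇒ V=0.0000 continue  boundary S*=-
step 1: (k=1,j=0): S=131.5105, (K−S)⁺=0.0000, hold=5.2564 ⇒ V=5.2564 continue | (k=1,j=1): S=159.7188, (K−S)⁺=0.0000, hold=0.7959 ⇒ V=0.7959 continue  boundary S*=-
step 0: (k=0,j=0): S=144.9300, (K−S)⁺=0.0000, hold=2.9796 ⇒ V=2.9796 continue  boundary S*=-

price = 2.9796
boundary = - - - - 98.2578
tree:
2.9796
5.2564 0.7959
9.0490 1.6222 0.0000
15.0511 3.3064 0.0000 0.0000
23.7622 6.7392 0.0000 0.0000 0.0000
32.8602 13.7359 0.0000 0.0000 0.0000 0.0000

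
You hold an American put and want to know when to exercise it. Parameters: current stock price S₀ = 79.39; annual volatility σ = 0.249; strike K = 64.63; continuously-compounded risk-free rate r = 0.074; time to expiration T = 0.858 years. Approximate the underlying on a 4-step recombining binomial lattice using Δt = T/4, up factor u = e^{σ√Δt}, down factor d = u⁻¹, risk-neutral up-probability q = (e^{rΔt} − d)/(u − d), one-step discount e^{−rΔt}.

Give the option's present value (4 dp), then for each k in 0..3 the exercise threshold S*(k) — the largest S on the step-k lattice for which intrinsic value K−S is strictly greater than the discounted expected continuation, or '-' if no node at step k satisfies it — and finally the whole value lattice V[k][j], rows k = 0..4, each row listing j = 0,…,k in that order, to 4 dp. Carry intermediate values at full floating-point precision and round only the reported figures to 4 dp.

price = 1.0181
boundary = - - - 56.1713
tree:
1.0181
2.0775 0.1474
4.2095 0.3259 0.0000
8.4587 0.7204 0.0000 0.0000
14.5769 1.5926 0.0000 0.0000 0.0000

params: Δt=0.21450 u=1.12223 d=0.89108 q=0.54042 e^(-rΔt)=0.98425
t_4 payoffs: 14.5769 1.5926 0.0000 0.0000 0.0000
t_3: node(3,0) S=56.1713 payoff=8.4587 vs cont=7.4409 → 8.4587 [stop]  node(3,1) S=70.7428 payoff=0.0000 vs cont=0.7204 → 0.7204 [wait]  node(3,2) S=89.0942 payoff=0.0000 vs cont=0.0000 → 0.0000 [wait]  node(3,3) S=112.2063 payoff=0.0000 vs cont=0.0000 → 0.0000 [wait]  ⇒ S*(3)=56.1713
t_2: node(2,0) S=63.0374 payoff=1.5926 vs cont=4.2095 → 4.2095 [wait]  node(2,1) S=79.3900 payoff=0.0000 vs cont=0.3259 → 0.3259 [wait]  node(2,2) S=99.9847 payoff=0.0000 vs cont=0.0000 → 0.0000 [wait]  ⇒ S*(2)=-
t_1: node(1,0) S=70.7428 payoff=0.0000 vs cont=2.0775 → 2.0775 [wait]  node(1,1) S=89.0942 payoff=0.0000 vs cont=0.1474 → 0.1474 [wait]  ⇒ S*(1)=-
t_0: node(0,0) S=79.3900 payoff=0.0000 vs cont=1.0181 → 1.0181 [wait]  ⇒ S*(0)=-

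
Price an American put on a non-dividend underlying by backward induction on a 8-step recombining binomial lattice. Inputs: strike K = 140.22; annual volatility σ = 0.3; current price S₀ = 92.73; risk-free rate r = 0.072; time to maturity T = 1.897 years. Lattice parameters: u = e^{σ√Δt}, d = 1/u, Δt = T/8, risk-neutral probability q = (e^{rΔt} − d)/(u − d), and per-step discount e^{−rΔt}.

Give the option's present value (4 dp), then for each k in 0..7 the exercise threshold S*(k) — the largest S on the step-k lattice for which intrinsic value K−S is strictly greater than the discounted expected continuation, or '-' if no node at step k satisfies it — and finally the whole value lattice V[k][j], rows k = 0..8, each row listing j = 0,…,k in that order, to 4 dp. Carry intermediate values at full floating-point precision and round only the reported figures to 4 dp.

price = 47.4900
boundary = 92.7300 80.1264 92.7300 80.1264 92.7300 107.3161 92.7300 107.3161
tree:
47.4900
60.0936 33.6989
70.9841 47.4900 22.1949
80.3945 60.0936 33.1072 12.9451
88.5258 70.9841 47.4900 21.0426 5.9650
95.5519 80.3945 60.0936 32.9039 10.8866 1.6598
101.6230 88.5258 70.9841 47.4900 19.3168 3.5342 0.0000
106.8690 95.5519 80.3945 60.0936 32.9039 7.5253 0.0000 0.0000
111.4020 101.6230 88.5258 70.9841 47.4900 16.0235 0.0000 0.0000 0.0000

params: Δt=0.23713 u=1.15730 d=0.86408 q=0.52227 e^(-rΔt)=0.98307
t_8 payoffs: 111.4020 101.6230 88.5258 70.9841 47.4900 16.0235 0.0000 0.0000 0.0000
t_7: node(7,0) S=33.3510 payoff=106.8690 vs cont=104.4954 → 106.8690 [stop]  node(7,1) S=44.6681 payoff=95.5519 vs cont=93.1782 → 95.5519 [stop]  node(7,2) S=59.8255 payoff=80.3945 vs cont=78.0208 → 80.3945 [stop]  node(7,3) S=80.1264 payoff=60.0936 vs cont=57.7199 → 60.0936 [stop]  node(7,4) S=107.3161 payoff=32.9039 vs cont=30.5303 → 32.9039 [stop]  node(7,5) S=143.7321 payoff=0.0000 vs cont=7.5253 → 7.5253 [wait]  node(7,6) S=192.5054 payoff=0.0000 vs cont=0.0000 → 0.0000 [wait]  node(7,7) S=257.8292 payoff=0.0000 vs cont=0.0000 → 0.0000 [wait]  ⇒ S*(7)=107.3161
t_6: node(6,0) S=38.5970 payoff=101.6230 vs cont=99.2494 → 101.6230 [stop]  node(6,1) S=51.6942 payoff=88.5258 vs cont=86.1521 → 88.5258 [stop]  node(6,2) S=69.2359 payoff=70.9841 vs cont=68.6105 → 70.9841 [stop]  node(6,3) S=92.7300 payoff=47.4900 vs cont=45.1163 → 47.4900 [stop]  node(6,4) S=124.1965 payoff=16.0235 vs cont=19.3168 → 19.3168 [wait]  node(6,5) S=166.3407 payoff=0.0000 vs cont=3.5342 → 3.5342 [wait]  node(6,6) S=222.7858 payoff=0.0000 vs cont=0.0000 → 0.0000 [wait]  ⇒ S*(6)=92.7300
t_5: node(5,0) S=44.6681 payoff=95.5519 vs cont=93.1782 → 95.5519 [stop]  node(5,1) S=59.8255 payoff=80.3945 vs cont=78.0208 → 80.3945 [stop]  node(5,2) S=80.1264 payoff=60.0936 vs cont=57.7199 → 60.0936 [stop]  node(5,3) S=107.3161 payoff=32.9039 vs cont=32.2211 → 32.9039 [stop]  node(5,4) S=143.7321 payoff=0.0000 vs cont=10.8866 → 10.8866 [wait]  node(5,5) S=192.5054 payoff=0.0000 vs cont=1.6598 → 1.6598 [wait]  ⇒ S*(5)=107.3161
t_4: node(4,0) S=51.6942 payoff=88.5258 vs cont=86.1521 → 88.5258 [stop]  node(4,1) S=69.2359 payoff=70.9841 vs cont=68.6105 → 70.9841 [stop]  node(4,2) S=92.7300 payoff=47.4900 vs cont=45.1163 → 47.4900 [stop]  node(4,3) S=124.1965 payoff=16.0235 vs cont=21.0426 → 21.0426 [wait]  node(4,4) S=166.3407 payoff=0.0000 vs cont=5.9650 → 5.9650 [wait]  ⇒ S*(4)=92.7300
t_3: node(3,0) S=59.8255 payoff=80.3945 vs cont=78.0208 → 80.3945 [stop]  node(3,1) S=80.1264 payoff=60.0936 vs cont=57.7199 → 60.0936 [stop]  node(3,2) S=107.3161 payoff=32.9039 vs cont=33.1072 → 33.1072 [wait]  node(3,3) S=143.7321 payoff=0.0000 vs cont=12.9451 → 12.9451 [wait]  ⇒ S*(3)=80.1264
t_2: node(2,0) S=69.2359 payoff=70.9841 vs cont=68.6105 → 70.9841 [stop]  node(2,1) S=92.7300 payoff=47.4900 vs cont=45.2207 → 47.4900 [stop]  node(2,2) S=124.1965 payoff=16.0235 vs cont=22.1949 → 22.1949 [wait]  ⇒ S*(2)=92.7300
t_1: node(1,0) S=80.1264 payoff=60.0936 vs cont=57.7199 → 60.0936 [stop]  node(1,1) S=107.3161 payoff=32.9039 vs cont=33.6989 → 33.6989 [wait]  ⇒ S*(1)=80.1264
t_0: node(0,0) S=92.7300 payoff=47.4900 vs cont=45.5245 → 47.4900 [stop]  ⇒ S*(0)=92.7300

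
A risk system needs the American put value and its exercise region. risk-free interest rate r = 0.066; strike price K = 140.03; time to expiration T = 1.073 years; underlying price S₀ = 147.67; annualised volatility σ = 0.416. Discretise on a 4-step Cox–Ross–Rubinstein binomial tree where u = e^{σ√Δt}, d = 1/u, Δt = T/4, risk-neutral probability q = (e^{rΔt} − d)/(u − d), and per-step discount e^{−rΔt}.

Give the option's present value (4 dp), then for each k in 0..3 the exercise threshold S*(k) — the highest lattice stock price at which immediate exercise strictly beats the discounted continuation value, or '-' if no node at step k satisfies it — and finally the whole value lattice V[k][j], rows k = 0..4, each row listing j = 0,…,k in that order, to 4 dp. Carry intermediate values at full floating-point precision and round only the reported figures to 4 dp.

price = 16.5579
boundary = - - 95.9727 77.3705
tree:
16.5579
27.5340 5.6246
44.0573 11.1704 0.0000
62.6595 22.1842 0.0000 0.0000
77.6561 44.0573 0.0000 0.0000 0.0000

Δt=0.26825, u=1.24043, d=0.80617, q=0.48748, disc=e^(-rΔt)=0.98245
k=4 terminal: V=max(K-S,0) → 77.6561 44.0573 0.0000 0.0000 0.0000
k=3: j=0 S=77.3705 intr=62.6595 cont=60.2022 V=62.6595[EX]; j=1 S=119.0474 intr=20.9826 cont=22.1842 V=22.1842[hold]; j=2 S=183.1743 intr=0.0000 cont=0.0000 V=0.0000[hold]; j=3 S=281.8443 intr=0.0000 cont=0.0000 V=0.0000[hold]  S*(3)=77.3705
k=2: j=0 S=95.9727 intr=44.0573 cont=42.1755 V=44.0573[EX]; j=1 S=147.6700 intr=0.0000 cont=11.1704 V=11.1704[hold]; j=2 S=227.2150 intr=0.0000 cont=0.0000 V=0.0000[hold]  S*(2)=95.9727
k=1: j=0 S=119.0474 intr=20.9826 cont=27.5340 V=27.5340[hold]; j=1 S=183.1743 intr=0.0000 cont=5.6246 V=5.6246[hold]  S*(1)=-
k=0: j=0 S=147.6700 intr=0.0000 cont=16.5579 V=16.5579[hold]  S*(0)=-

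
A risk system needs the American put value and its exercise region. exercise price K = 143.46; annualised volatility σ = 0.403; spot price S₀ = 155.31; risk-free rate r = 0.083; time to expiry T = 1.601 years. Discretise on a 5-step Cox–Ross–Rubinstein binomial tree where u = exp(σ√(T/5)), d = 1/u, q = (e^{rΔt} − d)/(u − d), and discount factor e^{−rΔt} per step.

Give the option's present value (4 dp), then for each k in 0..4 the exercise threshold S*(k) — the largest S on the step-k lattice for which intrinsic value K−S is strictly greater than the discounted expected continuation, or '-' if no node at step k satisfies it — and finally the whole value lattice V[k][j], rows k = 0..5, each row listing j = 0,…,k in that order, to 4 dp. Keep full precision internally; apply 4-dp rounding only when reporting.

price = 18.3260
boundary = - - 98.4293 78.3586 98.4293
tree:
18.3260
29.2533 8.4598
45.0307 15.1579 2.2632
65.1014 26.5451 4.6649 0.0000
81.0795 45.0307 9.6154 0.0000 0.0000
93.7995 65.1014 19.8192 0.0000 0.0000 0.0000

Δt=0.32020, u=1.25614, d=0.79609, q=0.50178, disc=e^(-rΔt)=0.97377
k=5 terminal: V=max(K-S,0) → 93.7995 65.1014 19.8192 0.0000 0.0000 0.0000
k=4: j=0 S=62.3805 intr=81.0795 cont=77.3170 V=81.0795[EX]; j=1 S=98.4293 intr=45.0307 cont=41.2683 V=45.0307[EX]; j=2 S=155.3100 intr=0.0000 cont=9.6154 V=9.6154[hold]; j=3 S=245.0612 intr=0.0000 cont=0.0000 V=0.0000[hold]; j=4 S=386.6782 intr=0.0000 cont=0.0000 V=0.0000[hold]  S*(4)=98.4293
k=3: j=0 S=78.3586 intr=65.1014 cont=61.3389 V=65.1014[EX]; j=1 S=123.6408 intr=19.8192 cont=26.5451 V=26.5451[hold]; j=2 S=195.0909 intr=0.0000 cont=4.6649 V=4.6649[hold]; j=3 S=307.8309 intr=0.0000 cont=0.0000 V=0.0000[hold]  S*(3)=78.3586
k=2: j=0 S=98.4293 intr=45.0307 cont=44.5547 V=45.0307[EX]; j=1 S=155.3100 intr=0.0000 cont=15.1579 V=15.1579[hold]; j=2 S=245.0612 intr=0.0000 cont=2.2632 V=2.2632[hold]  S*(2)=98.4293
k=1: j=0 S=123.6408 intr=19.8192 cont=29.2533 V=29.2533[hold]; j=1 S=195.0909 intr=0.0000 cont=8.4598 V=8.4598[hold]  S*(1)=-
k=0: j=0 S=155.3100 intr=0.0000 cont=18.3260 V=18.3260[hold]  S*(0)=-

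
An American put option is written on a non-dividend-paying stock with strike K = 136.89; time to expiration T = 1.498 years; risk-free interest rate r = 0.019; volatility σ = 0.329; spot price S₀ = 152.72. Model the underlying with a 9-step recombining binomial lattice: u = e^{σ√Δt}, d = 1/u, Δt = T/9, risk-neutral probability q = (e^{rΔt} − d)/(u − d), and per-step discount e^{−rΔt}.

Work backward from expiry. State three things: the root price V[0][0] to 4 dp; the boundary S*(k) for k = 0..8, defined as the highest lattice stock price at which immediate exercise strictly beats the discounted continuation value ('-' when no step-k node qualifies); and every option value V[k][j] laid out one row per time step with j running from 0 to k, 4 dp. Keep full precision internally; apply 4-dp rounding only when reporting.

price = 14.4382
boundary = - - - - - 78.0606 89.2739 102.0981 116.7644
tree:
14.4382
20.3695 8.0631
27.9660 12.2173 3.5846
37.2053 18.0718 5.9114 1.0700
47.7405 25.9587 9.5874 1.9404 0.1276
58.8294 35.9597 15.2203 3.5059 0.2453 0.0000
68.6343 47.6161 23.4816 6.3086 0.4717 0.0000 0.0000
77.2076 58.8294 34.7919 11.2985 0.9069 0.0000 0.0000 0.0000
84.7041 68.6343 47.6161 20.1256 1.7436 0.0000 0.0000 0.0000 0.0000
91.2589 77.2076 58.8294 34.7919 3.3525 0.0000 0.0000 0.0000 0.0000 0.0000

Δt=0.16644, u=1.14365, d=0.87439, q=0.47826, disc=e^(-rΔt)=0.99684
k=9 terminal: V=max(K-S,0) → 91.2589 77.2076 58.8294 34.7919 3.3525 0.0000 0.0000 0.0000 0.0000 0.0000
k=8: j=0 S=52.1859 intr=84.7041 cont=84.2718 V=84.7041[EX]; j=1 S=68.2557 intr=68.6343 cont=68.2020 V=68.6343[EX]; j=2 S=89.2739 intr=47.6161 cont=47.1838 V=47.6161[EX]; j=3 S=116.7644 intr=20.1256 cont=19.6934 V=20.1256[EX]; j=4 S=152.7200 intr=0.0000 cont=1.7436 V=1.7436[hold]; j=5 S=199.7476 intr=0.0000 cont=0.0000 V=0.0000[hold]; j=6 S=261.2565 intr=0.0000 cont=0.0000 V=0.0000[hold]; j=7 S=341.7061 intr=0.0000 cont=0.0000 V=0.0000[hold]; j=8 S=446.9287 intr=0.0000 cont=0.0000 V=0.0000[hold]  S*(8)=116.7644
k=7: j=0 S=59.6824 intr=77.2076 cont=76.7754 V=77.2076[EX]; j=1 S=78.0606 intr=58.8294 cont=58.3972 V=58.8294[EX]; j=2 S=102.0981 intr=34.7919 cont=34.3597 V=34.7919[EX]; j=3 S=133.5375 intr=3.3525 cont=11.2985 V=11.2985[hold]; j=4 S=174.6581 intr=0.0000 cont=0.9069 V=0.9069[hold]; j=5 S=228.4411 intr=0.0000 cont=0.0000 V=0.0000[hold]; j=6 S=298.7857 intr=0.0000 cont=0.0000 V=0.0000[hold]; j=7 S=390.7918 intr=0.0000 cont=0.0000 V=0.0000[hold]  S*(7)=102.0981
k=6: j=0 S=68.2557 intr=68.6343 cont=68.2020 V=68.6343[EX]; j=1 S=89.2739 intr=47.6161 cont=47.1838 V=47.6161[EX]; j=2 S=116.7644 intr=20.1256 cont=23.4816 V=23.4816[hold]; j=3 S=152.7200 intr=0.0000 cont=6.3086 V=6.3086[hold]; j=4 S=199.7476 intr=0.0000 cont=0.4717 V=0.4717[hold]; j=5 S=261.2565 intr=0.0000 cont=0.0000 V=0.0000[hold]; j=6 S=341.7061 intr=0.0000 cont=0.0000 V=0.0000[hold]  S*(6)=89.2739
k=5: j=0 S=78.0606 intr=58.8294 cont=58.3972 V=58.8294[EX]; j=1 S=102.0981 intr=34.7919 cont=35.9597 V=35.9597[hold]; j=2 S=133.5375 intr=3.3525 cont=15.2203 V=15.2203[hold]; j=3 S=174.6581 intr=0.0000 cont=3.5059 V=3.5059[hold]; j=4 S=228.4411 intr=0.0000 cont=0.2453 V=0.2453[hold]; j=5 S=298.7857 intr=0.0000 cont=0.0000 V=0.0000[hold]  S*(5)=78.0606
k=4: j=0 S=89.2739 intr=47.6161 cont=47.7405 V=47.7405[hold]; j=1 S=116.7644 intr=20.1256 cont=25.9587 V=25.9587[hold]; j=2 S=152.7200 intr=0.0000 cont=9.5874 V=9.5874[hold]; j=3 S=199.7476 intr=0.0000 cont=1.9404 V=1.9404[hold]; j=4 S=261.2565 intr=0.0000 cont=0.1276 V=0.1276[hold]  S*(4)=-
k=3: j=0 S=102.0981 intr=34.7919 cont=37.2053 V=37.2053[hold]; j=1 S=133.5375 intr=3.3525 cont=18.0718 V=18.0718[hold]; j=2 S=174.6581 intr=0.0000 cont=5.9114 V=5.9114[hold]; j=3 S=228.4411 intr=0.0000 cont=1.0700 V=1.0700[hold]  S*(3)=-
k=2: j=0 S=116.7644 intr=20.1256 cont=27.9660 V=27.9660[hold]; j=1 S=152.7200 intr=0.0000 cont=12.2173 V=12.2173[hold]; j=2 S=199.7476 intr=0.0000 cont=3.5846 V=3.5846[hold]  S*(2)=-
k=1: j=0 S=133.5375 intr=3.3525 cont=20.3695 V=20.3695[hold]; j=1 S=174.6581 intr=0.0000 cont=8.0631 V=8.0631[hold]  S*(1)=-
k=0: j=0 S=152.7200 intr=0.0000 cont=14.4382 V=14.4382[hold]  S*(0)=-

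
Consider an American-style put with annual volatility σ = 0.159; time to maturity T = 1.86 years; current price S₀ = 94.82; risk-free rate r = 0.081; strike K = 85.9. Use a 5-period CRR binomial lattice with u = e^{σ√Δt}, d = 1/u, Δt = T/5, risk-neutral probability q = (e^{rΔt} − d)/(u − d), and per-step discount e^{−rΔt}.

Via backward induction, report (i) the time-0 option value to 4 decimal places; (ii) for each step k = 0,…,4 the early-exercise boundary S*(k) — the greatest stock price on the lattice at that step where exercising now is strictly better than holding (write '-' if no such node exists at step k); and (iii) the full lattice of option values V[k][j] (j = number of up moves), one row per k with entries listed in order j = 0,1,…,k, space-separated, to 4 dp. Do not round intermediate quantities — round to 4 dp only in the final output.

Δt=0.37200  u=1.10183  d=0.90758  q=0.63325  discount=0.97032
step 5 (expiry): payoffs max(K−S,0) = 27.5129 15.0157 0.0000 0.0000 0.0000 0.0000
step 4: (k=4,j=0): S=64.3330, (K−S)⁺=21.5670, hold=19.0173 ⇒ V=21.5670 exercise | (k=4,j=1): S=78.1028, (K−S)⁺=7.7972, hold=5.3436 ⇒ V=7.7972 exercise | (k=4,j=2): S=94.8200, (K−S)⁺=0.0000, hold=0.0000 ⇒ V=0.0000 continue | (k=4,j=3): S=115.1153, (K−S)⁺=0.0000, hold=0.0000 ⇒ V=0.0000 continue | (k=4,j=4): S=139.7546, (K−S)⁺=0.0000, hold=0.0000 ⇒ V=0.0000 continue  boundary S*=78.1028
step 3: (k=3,j=0): S=70.8843, (K−S)⁺=15.0157, hold=12.4659 ⇒ V=15.0157 exercise | (k=3,j=1): S=86.0564, (K−S)⁺=0.0000, hold=2.7747 ⇒ V=2.7747 continue | (k=3,j=2): S=104.4760, (K−S)⁺=0.0000, hold=0.0000 ⇒ V=0.0000 continue | (k=3,j=3): S=126.8381, (K−S)⁺=0.0000, hold=0.0000 ⇒ V=0.0000 continue  boundary S*=70.8843
step 2: (k=2,j=0): S=78.1028, (K−S)⁺=7.7972, hold=7.0485 ⇒ V=7.7972 exercise | (k=2,j=1): S=94.8200, (K−S)⁺=0.0000, hold=0.9874 ⇒ V=0.9874 continue | (k=2,j=2): S=115.1153, (K−S)⁺=0.0000, hold=0.0000 ⇒ V=0.0000 continue  boundary S*=78.1028
step 1: (k=1,j=0): S=86.0564, (K−S)⁺=0.0000, hold=3.3815 ⇒ V=3.3815 continue | (k=1,j=1): S=104.4760, (K−S)⁺=0.0000, hold=0.3514 ⇒ V=0.3514 continue  boundary S*=-
step 0: (k=0,j=0): S=94.8200, (K−S)⁺=0.0000, hold=1.4193 ⇒ V=1.4193 continue  boundary S*=-

price = 1.4193
boundary = - - 78.1028 70.8843 78.1028
tree:
1.4193
3.3815 0.3514
7.7972 0.9874 0.0000
15.0157 2.7747 0.0000 0.0000
21.5670 7.7972 0.0000 0.0000 0.0000
27.5129 15.0157 0.0000 0.0000 0.0000 0.0000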